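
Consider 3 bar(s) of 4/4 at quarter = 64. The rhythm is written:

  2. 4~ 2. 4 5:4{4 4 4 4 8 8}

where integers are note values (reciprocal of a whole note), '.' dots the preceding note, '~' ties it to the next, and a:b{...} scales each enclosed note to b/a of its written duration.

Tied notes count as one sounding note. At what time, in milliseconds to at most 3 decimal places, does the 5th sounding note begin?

note 5 onset = 44/5b = 8250.0ms

1. 0.0ms @ 0 + 2812.5ms (3)
2. 2812.5ms @ 3 + 3750.0ms (4)
3. 6562.5ms @ 7 + 937.5ms (1)
4. 7500.0ms @ 8 + 750.0ms (4/5)
5. 8250.0ms @ 44/5 + 750.0ms (4/5)
6. 9000.0ms @ 48/5 + 750.0ms (4/5)
7. 9750.0ms @ 52/5 + 750.0ms (4/5)
8. 10500.0ms @ 56/5 + 375.0ms (2/5)
9. 10875.0ms @ 58/5 + 375.0ms (2/5)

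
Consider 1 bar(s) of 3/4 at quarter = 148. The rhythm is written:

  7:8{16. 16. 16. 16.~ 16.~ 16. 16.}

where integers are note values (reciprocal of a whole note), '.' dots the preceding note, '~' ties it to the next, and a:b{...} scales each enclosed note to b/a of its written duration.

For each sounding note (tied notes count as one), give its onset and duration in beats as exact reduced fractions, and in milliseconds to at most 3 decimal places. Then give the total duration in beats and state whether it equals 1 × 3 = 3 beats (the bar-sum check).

1) 0.0ms=0b +173.745ms=3/7b
2) 173.745ms=3/7b +173.745ms=3/7b
3) 347.49ms=6/7b +173.745ms=3/7b
4) 521.236ms=9/7b +521.236ms=9/7b
5) 1042.471ms=18/7b +173.745ms=3/7b
Σ=3b of 3 (148bpm 3/4) — PASS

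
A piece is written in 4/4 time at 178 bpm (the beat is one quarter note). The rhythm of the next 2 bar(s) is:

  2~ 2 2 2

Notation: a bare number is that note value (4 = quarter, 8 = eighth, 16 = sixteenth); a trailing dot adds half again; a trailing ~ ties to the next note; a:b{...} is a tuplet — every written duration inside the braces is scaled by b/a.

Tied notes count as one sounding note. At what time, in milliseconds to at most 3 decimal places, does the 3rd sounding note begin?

1. 0.0ms @ 0 + 1348.315ms (4)
2. 1348.315ms @ 4 + 674.157ms (2)
3. 2022.472ms @ 6 + 674.157ms (2)

note 3 onset = 6b = 2022.472ms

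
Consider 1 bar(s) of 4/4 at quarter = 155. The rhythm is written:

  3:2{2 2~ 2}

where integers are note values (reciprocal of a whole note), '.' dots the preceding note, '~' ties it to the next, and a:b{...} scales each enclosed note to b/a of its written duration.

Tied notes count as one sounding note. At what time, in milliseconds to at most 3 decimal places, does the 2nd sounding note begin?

1. 0.0ms @ 0 + 516.129ms (4/3)
2. 516.129ms @ 4/3 + 1032.258ms (8/3)

note 2 onset = 4/3b = 516.129ms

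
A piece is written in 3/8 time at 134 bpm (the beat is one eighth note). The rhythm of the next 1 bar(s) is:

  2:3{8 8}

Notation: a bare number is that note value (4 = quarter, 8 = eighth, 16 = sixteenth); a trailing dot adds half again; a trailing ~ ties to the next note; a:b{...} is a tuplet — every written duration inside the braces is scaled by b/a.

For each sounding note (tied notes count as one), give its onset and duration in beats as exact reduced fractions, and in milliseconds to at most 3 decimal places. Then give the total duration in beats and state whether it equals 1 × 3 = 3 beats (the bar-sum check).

1) 0.0ms=0b +671.642ms=3/2b
2) 671.642ms=3/2b +671.642ms=3/2b
Σ=3b of 3 (134bpm 3/8) — PASS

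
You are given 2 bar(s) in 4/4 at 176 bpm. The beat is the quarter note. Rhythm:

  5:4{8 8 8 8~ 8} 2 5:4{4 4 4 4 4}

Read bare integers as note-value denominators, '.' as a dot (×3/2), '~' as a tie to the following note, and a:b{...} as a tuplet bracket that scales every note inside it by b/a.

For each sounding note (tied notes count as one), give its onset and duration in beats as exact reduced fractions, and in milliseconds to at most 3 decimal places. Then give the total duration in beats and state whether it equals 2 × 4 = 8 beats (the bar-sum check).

1) 0.0ms=0b +136.364ms=2/5b
2) 136.364ms=2/5b +136.364ms=2/5b
3) 272.727ms=4/5b +136.364ms=2/5b
4) 409.091ms=6/5b +272.727ms=4/5b
5) 681.818ms=2b +681.818ms=2b
6) 1363.636ms=4b +272.727ms=4/5b
7) 1636.364ms=24/5b +272.727ms=4/5b
8) 1909.091ms=28/5b +272.727ms=4/5b
9) 2181.818ms=32/5b +272.727ms=4/5b
10) 2454.545ms=36/5b +272.727ms=4/5b
Σ=8b of 8 (176bpm 4/4) — PASS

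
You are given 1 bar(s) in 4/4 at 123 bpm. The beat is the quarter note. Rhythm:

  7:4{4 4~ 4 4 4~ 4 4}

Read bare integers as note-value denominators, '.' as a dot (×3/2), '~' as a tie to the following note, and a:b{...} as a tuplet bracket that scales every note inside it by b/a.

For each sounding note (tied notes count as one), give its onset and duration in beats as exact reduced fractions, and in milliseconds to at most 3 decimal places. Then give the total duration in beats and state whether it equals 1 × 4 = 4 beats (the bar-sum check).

1) 0.0ms=0b +278.746ms=4/7b
2) 278.746ms=4/7b +557.491ms=8/7b
3) 836.237ms=12/7b +278.746ms=4/7b
4) 1114.983ms=16/7b +557.491ms=8/7b
5) 1672.474ms=24/7b +278.746ms=4/7b
Σ=4b of 4 (123bpm 4/4) — PASS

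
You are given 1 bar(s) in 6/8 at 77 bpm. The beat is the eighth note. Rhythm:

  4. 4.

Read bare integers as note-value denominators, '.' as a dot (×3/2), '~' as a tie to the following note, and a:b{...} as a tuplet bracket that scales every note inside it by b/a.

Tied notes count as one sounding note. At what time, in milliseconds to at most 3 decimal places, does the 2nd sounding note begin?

note 2 onset = 3b = 2337.662ms

1. 0.0ms @ 0 + 2337.662ms (3)
2. 2337.662ms @ 3 + 2337.662ms (3)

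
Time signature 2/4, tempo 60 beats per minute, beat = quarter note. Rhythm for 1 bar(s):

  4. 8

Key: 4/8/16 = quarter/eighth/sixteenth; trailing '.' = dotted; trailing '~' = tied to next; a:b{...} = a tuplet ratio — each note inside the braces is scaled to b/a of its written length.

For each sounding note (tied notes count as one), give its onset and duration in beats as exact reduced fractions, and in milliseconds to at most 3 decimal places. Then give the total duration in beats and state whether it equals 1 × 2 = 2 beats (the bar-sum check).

1) 0.0ms=0b +1500.0ms=3/2b
2) 1500.0ms=3/2b +500.0ms=1/2b
Σ=2b of 2 (60bpm 2/4) — PASS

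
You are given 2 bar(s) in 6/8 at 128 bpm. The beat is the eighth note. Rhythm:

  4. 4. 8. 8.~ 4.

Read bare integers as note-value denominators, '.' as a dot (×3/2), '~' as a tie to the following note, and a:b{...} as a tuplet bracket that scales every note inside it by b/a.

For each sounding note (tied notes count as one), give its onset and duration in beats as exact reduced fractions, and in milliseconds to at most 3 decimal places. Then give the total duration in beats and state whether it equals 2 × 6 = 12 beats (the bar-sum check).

1) 0.0ms=0b +1406.25ms=3b
2) 1406.25ms=3b +1406.25ms=3b
3) 2812.5ms=6b +703.125ms=3/2b
4) 3515.625ms=15/2b +2109.375ms=9/2b
Σ=12b of 12 (128bpm 6/8) — PASS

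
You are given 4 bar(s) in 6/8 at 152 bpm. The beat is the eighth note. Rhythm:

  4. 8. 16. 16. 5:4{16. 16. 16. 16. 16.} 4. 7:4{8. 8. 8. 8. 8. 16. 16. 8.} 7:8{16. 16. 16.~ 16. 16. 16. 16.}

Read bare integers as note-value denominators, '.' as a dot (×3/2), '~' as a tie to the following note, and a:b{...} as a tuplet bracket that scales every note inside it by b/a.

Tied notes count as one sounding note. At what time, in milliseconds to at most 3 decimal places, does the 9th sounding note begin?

note 9 onset = 42/5b = 3315.789ms

1. 0.0ms @ 0 + 1184.211ms (3)
2. 1184.211ms @ 3 + 592.105ms (3/2)
3. 1776.316ms @ 9/2 + 296.053ms (3/4)
4. 2072.368ms @ 21/4 + 296.053ms (3/4)
5. 2368.421ms @ 6 + 236.842ms (3/5)
6. 2605.263ms @ 33/5 + 236.842ms (3/5)
7. 2842.105ms @ 36/5 + 236.842ms (3/5)
8. 3078.947ms @ 39/5 + 236.842ms (3/5)
9. 3315.789ms @ 42/5 + 236.842ms (3/5)
10. 3552.632ms @ 9 + 1184.211ms (3)
11. 4736.842ms @ 12 + 338.346ms (6/7)
12. 5075.188ms @ 90/7 + 338.346ms (6/7)
13. 5413.534ms @ 96/7 + 338.346ms (6/7)
14. 5751.88ms @ 102/7 + 338.346ms (6/7)
15. 6090.226ms @ 108/7 + 338.346ms (6/7)
16. 6428.571ms @ 114/7 + 169.173ms (3/7)
17. 6597.744ms @ 117/7 + 169.173ms (3/7)
18. 6766.917ms @ 120/7 + 338.346ms (6/7)
19. 7105.263ms @ 18 + 338.346ms (6/7)
20. 7443.609ms @ 132/7 + 338.346ms (6/7)
21. 7781.955ms @ 138/7 + 676.692ms (12/7)
22. 8458.647ms @ 150/7 + 338.346ms (6/7)
23. 8796.992ms @ 156/7 + 338.346ms (6/7)
24. 9135.338ms @ 162/7 + 338.346ms (6/7)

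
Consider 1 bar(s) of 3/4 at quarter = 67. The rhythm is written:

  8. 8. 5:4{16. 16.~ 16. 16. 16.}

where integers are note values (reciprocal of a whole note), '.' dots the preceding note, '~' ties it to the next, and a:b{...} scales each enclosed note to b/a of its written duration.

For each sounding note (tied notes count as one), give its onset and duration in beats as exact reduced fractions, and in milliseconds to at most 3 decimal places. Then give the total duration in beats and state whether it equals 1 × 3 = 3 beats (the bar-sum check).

1) 0.0ms=0b +671.642ms=3/4b
2) 671.642ms=3/4b +671.642ms=3/4b
3) 1343.284ms=3/2b +268.657ms=3/10b
4) 1611.94ms=9/5b +537.313ms=3/5b
5) 2149.254ms=12/5b +268.657ms=3/10b
6) 2417.91ms=27/10b +268.657ms=3/10b
Σ=3b of 3 (67bpm 3/4) — PASS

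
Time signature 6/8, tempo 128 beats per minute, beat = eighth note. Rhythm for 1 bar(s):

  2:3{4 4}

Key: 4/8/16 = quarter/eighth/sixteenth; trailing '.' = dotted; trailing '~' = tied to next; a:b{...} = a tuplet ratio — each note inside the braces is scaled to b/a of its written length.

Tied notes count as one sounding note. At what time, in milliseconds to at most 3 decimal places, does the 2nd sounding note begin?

note 2 onset = 3b = 1406.25ms

1. 0.0ms @ 0 + 1406.25ms (3)
2. 1406.25ms @ 3 + 1406.25ms (3)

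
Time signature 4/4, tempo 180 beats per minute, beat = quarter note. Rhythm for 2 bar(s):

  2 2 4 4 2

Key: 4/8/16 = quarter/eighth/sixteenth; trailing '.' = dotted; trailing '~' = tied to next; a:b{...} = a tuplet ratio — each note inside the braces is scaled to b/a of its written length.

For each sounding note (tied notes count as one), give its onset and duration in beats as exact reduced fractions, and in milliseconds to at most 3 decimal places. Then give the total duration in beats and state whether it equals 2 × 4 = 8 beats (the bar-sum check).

1) 0.0ms=0b +666.667ms=2b
2) 666.667ms=2b +666.667ms=2b
3) 1333.333ms=4b +333.333ms=1b
4) 1666.667ms=5b +333.333ms=1b
5) 2000.0ms=6b +666.667ms=2b
Σ=8b of 8 (180bpm 4/4) — PASS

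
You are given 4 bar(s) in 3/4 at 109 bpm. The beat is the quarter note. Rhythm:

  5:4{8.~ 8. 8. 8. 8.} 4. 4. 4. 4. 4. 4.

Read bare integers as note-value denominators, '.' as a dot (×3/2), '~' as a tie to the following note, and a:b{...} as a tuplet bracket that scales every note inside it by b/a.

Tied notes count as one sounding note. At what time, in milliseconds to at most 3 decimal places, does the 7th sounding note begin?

1. 0.0ms @ 0 + 660.55ms (6/5)
2. 660.55ms @ 6/5 + 330.275ms (3/5)
3. 990.826ms @ 9/5 + 330.275ms (3/5)
4. 1321.101ms @ 12/5 + 330.275ms (3/5)
5. 1651.376ms @ 3 + 825.688ms (3/2)
6. 2477.064ms @ 9/2 + 825.688ms (3/2)
7. 3302.752ms @ 6 + 825.688ms (3/2)
8. 4128.44ms @ 15/2 + 825.688ms (3/2)
9. 4954.128ms @ 9 + 825.688ms (3/2)
10. 5779.817ms @ 21/2 + 825.688ms (3/2)

note 7 onset = 6b = 3302.752ms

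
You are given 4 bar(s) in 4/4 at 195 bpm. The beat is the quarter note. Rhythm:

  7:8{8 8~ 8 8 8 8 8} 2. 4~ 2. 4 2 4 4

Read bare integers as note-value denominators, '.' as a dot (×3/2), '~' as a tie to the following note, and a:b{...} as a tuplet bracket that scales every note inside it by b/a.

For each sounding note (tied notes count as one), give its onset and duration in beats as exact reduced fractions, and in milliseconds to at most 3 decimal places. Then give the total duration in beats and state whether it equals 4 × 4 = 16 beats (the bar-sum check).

1) 0.0ms=0b +175.824ms=4/7b
2) 175.824ms=4/7b +351.648ms=8/7b
3) 527.473ms=12/7b +175.824ms=4/7b
4) 703.297ms=16/7b +175.824ms=4/7b
5) 879.121ms=20/7b +175.824ms=4/7b
6) 1054.945ms=24/7b +175.824ms=4/7b
7) 1230.769ms=4b +923.077ms=3b
8) 2153.846ms=7b +1230.769ms=4b
9) 3384.615ms=11b +307.692ms=1b
10) 3692.308ms=12b +615.385ms=2b
11) 4307.692ms=14b +307.692ms=1b
12) 4615.385ms=15b +307.692ms=1b
Σ=16b of 16 (195bpm 4/4) — PASS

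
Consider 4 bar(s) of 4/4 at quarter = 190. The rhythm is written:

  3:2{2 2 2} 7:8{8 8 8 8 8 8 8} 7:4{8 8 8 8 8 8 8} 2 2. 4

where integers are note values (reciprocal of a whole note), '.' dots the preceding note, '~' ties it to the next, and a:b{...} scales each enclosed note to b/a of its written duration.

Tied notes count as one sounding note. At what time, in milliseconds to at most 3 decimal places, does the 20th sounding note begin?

note 20 onset = 15b = 4736.842ms

1. 0.0ms @ 0 + 421.053ms (4/3)
2. 421.053ms @ 4/3 + 421.053ms (4/3)
3. 842.105ms @ 8/3 + 421.053ms (4/3)
4. 1263.158ms @ 4 + 180.451ms (4/7)
5. 1443.609ms @ 32/7 + 180.451ms (4/7)
6. 1624.06ms @ 36/7 + 180.451ms (4/7)
7. 1804.511ms @ 40/7 + 180.451ms (4/7)
8. 1984.962ms @ 44/7 + 180.451ms (4/7)
9. 2165.414ms @ 48/7 + 180.451ms (4/7)
10. 2345.865ms @ 52/7 + 180.451ms (4/7)
11. 2526.316ms @ 8 + 90.226ms (2/7)
12. 2616.541ms @ 58/7 + 90.226ms (2/7)
13. 2706.767ms @ 60/7 + 90.226ms (2/7)
14. 2796.992ms @ 62/7 + 90.226ms (2/7)
15. 2887.218ms @ 64/7 + 90.226ms (2/7)
16. 2977.444ms @ 66/7 + 90.226ms (2/7)
17. 3067.669ms @ 68/7 + 90.226ms (2/7)
18. 3157.895ms @ 10 + 631.579ms (2)
19. 3789.474ms @ 12 + 947.368ms (3)
20. 4736.842ms @ 15 + 315.789ms (1)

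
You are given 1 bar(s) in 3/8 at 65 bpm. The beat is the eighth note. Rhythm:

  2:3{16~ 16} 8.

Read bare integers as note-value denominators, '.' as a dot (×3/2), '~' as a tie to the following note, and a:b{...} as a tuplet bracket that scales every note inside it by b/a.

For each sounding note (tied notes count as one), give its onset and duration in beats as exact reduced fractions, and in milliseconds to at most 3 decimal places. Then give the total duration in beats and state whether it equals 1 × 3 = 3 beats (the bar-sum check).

1) 0.0ms=0b +1384.615ms=3/2b
2) 1384.615ms=3/2b +1384.615ms=3/2b
Σ=3b of 3 (65bpm 3/8) — PASS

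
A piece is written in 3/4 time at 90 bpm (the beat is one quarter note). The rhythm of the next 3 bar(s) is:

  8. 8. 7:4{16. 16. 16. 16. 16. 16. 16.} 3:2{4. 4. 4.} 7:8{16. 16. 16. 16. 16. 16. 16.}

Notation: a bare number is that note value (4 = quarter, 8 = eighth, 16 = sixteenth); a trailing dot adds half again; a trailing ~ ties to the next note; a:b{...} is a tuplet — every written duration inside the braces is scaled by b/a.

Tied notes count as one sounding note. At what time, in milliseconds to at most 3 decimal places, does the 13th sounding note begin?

1. 0.0ms @ 0 + 500.0ms (3/4)
2. 500.0ms @ 3/4 + 500.0ms (3/4)
3. 1000.0ms @ 3/2 + 142.857ms (3/14)
4. 1142.857ms @ 12/7 + 142.857ms (3/14)
5. 1285.714ms @ 27/14 + 142.857ms (3/14)
6. 1428.571ms @ 15/7 + 142.857ms (3/14)
7. 1571.429ms @ 33/14 + 142.857ms (3/14)
8. 1714.286ms @ 18/7 + 142.857ms (3/14)
9. 1857.143ms @ 39/14 + 142.857ms (3/14)
10. 2000.0ms @ 3 + 666.667ms (1)
11. 2666.667ms @ 4 + 666.667ms (1)
12. 3333.333ms @ 5 + 666.667ms (1)
13. 4000.0ms @ 6 + 285.714ms (3/7)
14. 4285.714ms @ 45/7 + 285.714ms (3/7)
15. 4571.429ms @ 48/7 + 285.714ms (3/7)
16. 4857.143ms @ 51/7 + 285.714ms (3/7)
17. 5142.857ms @ 54/7 + 285.714ms (3/7)
18. 5428.571ms @ 57/7 + 285.714ms (3/7)
19. 5714.286ms @ 60/7 + 285.714ms (3/7)

note 13 onset = 6b = 4000.0ms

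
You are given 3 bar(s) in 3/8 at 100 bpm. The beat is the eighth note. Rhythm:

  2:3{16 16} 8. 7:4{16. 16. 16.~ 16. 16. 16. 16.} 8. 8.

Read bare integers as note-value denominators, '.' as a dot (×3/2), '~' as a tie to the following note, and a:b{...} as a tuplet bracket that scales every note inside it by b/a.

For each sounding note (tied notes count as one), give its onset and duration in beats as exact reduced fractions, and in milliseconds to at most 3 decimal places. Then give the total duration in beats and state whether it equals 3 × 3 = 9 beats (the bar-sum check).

1) 0.0ms=0b +450.0ms=3/4b
2) 450.0ms=3/4b +450.0ms=3/4b
3) 900.0ms=3/2b +900.0ms=3/2b
4) 1800.0ms=3b +257.143ms=3/7b
5) 2057.143ms=24/7b +257.143ms=3/7b
6) 2314.286ms=27/7b +514.286ms=6/7b
7) 2828.571ms=33/7b +257.143ms=3/7b
8) 3085.714ms=36/7b +257.143ms=3/7b
9) 3342.857ms=39/7b +257.143ms=3/7b
10) 3600.0ms=6b +900.0ms=3/2b
11) 4500.0ms=15/2b +900.0ms=3/2b
Σ=9b of 9 (100bpm 3/8) — PASS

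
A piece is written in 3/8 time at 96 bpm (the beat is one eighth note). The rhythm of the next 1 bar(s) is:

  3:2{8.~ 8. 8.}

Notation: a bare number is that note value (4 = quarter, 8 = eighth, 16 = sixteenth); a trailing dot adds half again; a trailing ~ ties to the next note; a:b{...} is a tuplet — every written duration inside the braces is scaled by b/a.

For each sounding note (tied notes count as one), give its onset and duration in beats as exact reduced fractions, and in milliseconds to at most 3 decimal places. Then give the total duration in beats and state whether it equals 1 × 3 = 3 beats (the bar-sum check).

1) 0.0ms=0b +1250.0ms=2b
2) 1250.0ms=2b +625.0ms=1b
Σ=3b of 3 (96bpm 3/8) — PASS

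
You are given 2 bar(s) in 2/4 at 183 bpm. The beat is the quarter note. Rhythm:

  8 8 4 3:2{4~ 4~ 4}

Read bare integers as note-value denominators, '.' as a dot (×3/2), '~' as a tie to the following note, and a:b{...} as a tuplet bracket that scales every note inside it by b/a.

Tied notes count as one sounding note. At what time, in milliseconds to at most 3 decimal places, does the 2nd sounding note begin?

note 2 onset = 1/2b = 163.934ms

1. 0.0ms @ 0 + 163.934ms (1/2)
2. 163.934ms @ 1/2 + 163.934ms (1/2)
3. 327.869ms @ 1 + 327.869ms (1)
4. 655.738ms @ 2 + 655.738ms (2)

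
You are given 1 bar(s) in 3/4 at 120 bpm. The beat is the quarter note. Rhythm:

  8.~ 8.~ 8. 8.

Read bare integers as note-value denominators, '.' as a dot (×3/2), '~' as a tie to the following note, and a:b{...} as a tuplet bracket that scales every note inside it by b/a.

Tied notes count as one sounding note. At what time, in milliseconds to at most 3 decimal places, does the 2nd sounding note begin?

1. 0.0ms @ 0 + 1125.0ms (9/4)
2. 1125.0ms @ 9/4 + 375.0ms (3/4)

note 2 onset = 9/4b = 1125.0ms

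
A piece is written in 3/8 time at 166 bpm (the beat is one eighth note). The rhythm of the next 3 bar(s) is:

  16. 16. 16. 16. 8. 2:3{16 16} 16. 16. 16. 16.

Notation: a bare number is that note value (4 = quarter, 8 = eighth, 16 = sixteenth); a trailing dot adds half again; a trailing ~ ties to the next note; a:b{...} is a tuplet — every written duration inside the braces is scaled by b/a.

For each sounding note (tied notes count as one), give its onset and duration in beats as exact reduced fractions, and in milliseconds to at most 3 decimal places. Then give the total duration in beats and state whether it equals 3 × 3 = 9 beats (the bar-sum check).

1) 0.0ms=0b +271.084ms=3/4b
2) 271.084ms=3/4b +271.084ms=3/4b
3) 542.169ms=3/2b +271.084ms=3/4b
4) 813.253ms=9/4b +271.084ms=3/4b
5) 1084.337ms=3b +542.169ms=3/2b
6) 1626.506ms=9/2b +271.084ms=3/4b
7) 1897.59ms=21/4b +271.084ms=3/4b
8) 2168.675ms=6b +271.084ms=3/4b
9) 2439.759ms=27/4b +271.084ms=3/4b
10) 2710.843ms=15/2b +271.084ms=3/4b
11) 2981.928ms=33/4b +271.084ms=3/4b
Σ=9b of 9 (166bpm 3/8) — PASS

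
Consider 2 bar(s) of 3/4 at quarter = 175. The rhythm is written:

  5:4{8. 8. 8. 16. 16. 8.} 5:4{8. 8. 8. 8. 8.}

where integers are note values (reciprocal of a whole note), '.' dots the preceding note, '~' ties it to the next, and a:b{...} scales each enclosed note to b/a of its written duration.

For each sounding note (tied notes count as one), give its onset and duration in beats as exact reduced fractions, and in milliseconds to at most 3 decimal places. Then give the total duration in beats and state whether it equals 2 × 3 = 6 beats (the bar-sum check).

1) 0.0ms=0b +205.714ms=3/5b
2) 205.714ms=3/5b +205.714ms=3/5b
3) 411.429ms=6/5b +205.714ms=3/5b
4) 617.143ms=9/5b +102.857ms=3/10b
5) 720.0ms=21/10b +102.857ms=3/10b
6) 822.857ms=12/5b +205.714ms=3/5b
7) 1028.571ms=3b +205.714ms=3/5b
8) 1234.286ms=18/5b +205.714ms=3/5b
9) 1440.0ms=21/5b +205.714ms=3/5b
10) 1645.714ms=24/5b +205.714ms=3/5b
11) 1851.429ms=27/5b +205.714ms=3/5b
Σ=6b of 6 (175bpm 3/4) — PASS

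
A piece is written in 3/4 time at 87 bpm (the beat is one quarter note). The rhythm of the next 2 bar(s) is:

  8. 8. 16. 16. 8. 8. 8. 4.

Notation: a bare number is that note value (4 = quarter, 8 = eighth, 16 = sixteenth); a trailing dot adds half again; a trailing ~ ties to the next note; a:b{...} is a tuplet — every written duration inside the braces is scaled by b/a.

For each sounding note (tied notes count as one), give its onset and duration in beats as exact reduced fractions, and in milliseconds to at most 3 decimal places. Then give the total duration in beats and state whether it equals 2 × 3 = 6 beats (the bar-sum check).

1) 0.0ms=0b +517.241ms=3/4b
2) 517.241ms=3/4b +517.241ms=3/4b
3) 1034.483ms=3/2b +258.621ms=3/8b
4) 1293.103ms=15/8b +258.621ms=3/8b
5) 1551.724ms=9/4b +517.241ms=3/4b
6) 2068.966ms=3b +517.241ms=3/4b
7) 2586.207ms=15/4b +517.241ms=3/4b
8) 3103.448ms=9/2b +1034.483ms=3/2b
Σ=6b of 6 (87bpm 3/4) — PASS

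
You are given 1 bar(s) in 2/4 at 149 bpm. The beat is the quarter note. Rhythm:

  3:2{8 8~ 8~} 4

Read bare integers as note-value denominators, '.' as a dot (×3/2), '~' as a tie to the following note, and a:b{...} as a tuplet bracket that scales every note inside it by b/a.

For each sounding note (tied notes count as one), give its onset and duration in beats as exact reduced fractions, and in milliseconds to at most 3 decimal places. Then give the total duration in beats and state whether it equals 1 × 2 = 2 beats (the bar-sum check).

1) 0.0ms=0b +134.228ms=1/3b
2) 134.228ms=1/3b +671.141ms=5/3b
Σ=2b of 2 (149bpm 2/4) — PASS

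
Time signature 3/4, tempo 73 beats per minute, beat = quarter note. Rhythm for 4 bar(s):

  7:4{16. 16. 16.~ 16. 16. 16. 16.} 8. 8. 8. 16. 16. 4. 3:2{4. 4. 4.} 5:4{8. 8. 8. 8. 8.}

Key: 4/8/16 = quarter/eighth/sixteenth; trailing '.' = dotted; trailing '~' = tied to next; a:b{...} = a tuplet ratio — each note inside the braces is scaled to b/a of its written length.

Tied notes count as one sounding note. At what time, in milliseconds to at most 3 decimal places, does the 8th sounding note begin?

1. 0.0ms @ 0 + 176.125ms (3/14)
2. 176.125ms @ 3/14 + 176.125ms (3/14)
3. 352.25ms @ 3/7 + 352.25ms (3/7)
4. 704.501ms @ 6/7 + 176.125ms (3/14)
5. 880.626ms @ 15/14 + 176.125ms (3/14)
6. 1056.751ms @ 9/7 + 176.125ms (3/14)
7. 1232.877ms @ 3/2 + 616.438ms (3/4)
8. 1849.315ms @ 9/4 + 616.438ms (3/4)
9. 2465.753ms @ 3 + 616.438ms (3/4)
10. 3082.192ms @ 15/4 + 308.219ms (3/8)
11. 3390.411ms @ 33/8 + 308.219ms (3/8)
12. 3698.63ms @ 9/2 + 1232.877ms (3/2)
13. 4931.507ms @ 6 + 821.918ms (1)
14. 5753.425ms @ 7 + 821.918ms (1)
15. 6575.342ms @ 8 + 821.918ms (1)
16. 7397.26ms @ 9 + 493.151ms (3/5)
17. 7890.411ms @ 48/5 + 493.151ms (3/5)
18. 8383.562ms @ 51/5 + 493.151ms (3/5)
19. 8876.712ms @ 54/5 + 493.151ms (3/5)
20. 9369.863ms @ 57/5 + 493.151ms (3/5)

note 8 onset = 9/4b = 1849.315ms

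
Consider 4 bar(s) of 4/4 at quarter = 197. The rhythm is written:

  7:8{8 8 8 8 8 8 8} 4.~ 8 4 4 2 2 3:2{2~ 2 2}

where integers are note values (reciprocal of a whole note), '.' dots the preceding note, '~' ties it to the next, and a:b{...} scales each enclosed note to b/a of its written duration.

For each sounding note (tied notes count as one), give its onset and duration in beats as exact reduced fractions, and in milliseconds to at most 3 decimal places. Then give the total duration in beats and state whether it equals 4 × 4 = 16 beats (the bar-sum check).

1) 0.0ms=0b +174.039ms=4/7b
2) 174.039ms=4/7b +174.039ms=4/7b
3) 348.078ms=8/7b +174.039ms=4/7b
4) 522.117ms=12/7b +174.039ms=4/7b
5) 696.157ms=16/7b +174.039ms=4/7b
6) 870.196ms=20/7b +174.039ms=4/7b
7) 1044.235ms=24/7b +174.039ms=4/7b
8) 1218.274ms=4b +609.137ms=2b
9) 1827.411ms=6b +304.569ms=1b
10) 2131.98ms=7b +304.569ms=1b
11) 2436.548ms=8b +609.137ms=2b
12) 3045.685ms=10b +609.137ms=2b
13) 3654.822ms=12b +812.183ms=8/3b
14) 4467.005ms=44/3b +406.091ms=4/3b
Σ=16b of 16 (197bpm 4/4) — PASS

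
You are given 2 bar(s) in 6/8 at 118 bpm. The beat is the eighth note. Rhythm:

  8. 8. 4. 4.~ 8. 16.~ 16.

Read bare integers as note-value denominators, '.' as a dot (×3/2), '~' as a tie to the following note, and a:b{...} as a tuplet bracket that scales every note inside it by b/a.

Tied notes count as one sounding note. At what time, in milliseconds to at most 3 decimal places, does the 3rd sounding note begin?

note 3 onset = 3b = 1525.424ms

1. 0.0ms @ 0 + 762.712ms (3/2)
2. 762.712ms @ 3/2 + 762.712ms (3/2)
3. 1525.424ms @ 3 + 1525.424ms (3)
4. 3050.847ms @ 6 + 2288.136ms (9/2)
5. 5338.983ms @ 21/2 + 762.712ms (3/2)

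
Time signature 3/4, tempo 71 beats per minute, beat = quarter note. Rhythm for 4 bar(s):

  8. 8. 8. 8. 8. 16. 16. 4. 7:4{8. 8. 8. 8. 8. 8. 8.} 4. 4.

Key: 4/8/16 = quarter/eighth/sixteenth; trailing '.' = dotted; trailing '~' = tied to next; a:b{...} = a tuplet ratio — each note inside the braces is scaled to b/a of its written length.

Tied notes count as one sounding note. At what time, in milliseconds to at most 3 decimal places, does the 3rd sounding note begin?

1. 0.0ms @ 0 + 633.803ms (3/4)
2. 633.803ms @ 3/4 + 633.803ms (3/4)
3. 1267.606ms @ 3/2 + 633.803ms (3/4)
4. 1901.408ms @ 9/4 + 633.803ms (3/4)
5. 2535.211ms @ 3 + 633.803ms (3/4)
6. 3169.014ms @ 15/4 + 316.901ms (3/8)
7. 3485.915ms @ 33/8 + 316.901ms (3/8)
8. 3802.817ms @ 9/2 + 1267.606ms (3/2)
9. 5070.423ms @ 6 + 362.173ms (3/7)
10. 5432.596ms @ 45/7 + 362.173ms (3/7)
11. 5794.769ms @ 48/7 + 362.173ms (3/7)
12. 6156.942ms @ 51/7 + 362.173ms (3/7)
13. 6519.115ms @ 54/7 + 362.173ms (3/7)
14. 6881.288ms @ 57/7 + 362.173ms (3/7)
15. 7243.461ms @ 60/7 + 362.173ms (3/7)
16. 7605.634ms @ 9 + 1267.606ms (3/2)
17. 8873.239ms @ 21/2 + 1267.606ms (3/2)

note 3 onset = 3/2b = 1267.606ms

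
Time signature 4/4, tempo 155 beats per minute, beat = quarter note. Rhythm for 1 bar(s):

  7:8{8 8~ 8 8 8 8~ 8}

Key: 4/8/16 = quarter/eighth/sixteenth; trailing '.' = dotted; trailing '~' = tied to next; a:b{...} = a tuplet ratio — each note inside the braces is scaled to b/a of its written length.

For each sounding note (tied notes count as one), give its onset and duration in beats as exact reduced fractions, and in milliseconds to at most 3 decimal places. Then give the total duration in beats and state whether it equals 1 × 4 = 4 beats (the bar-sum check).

1) 0.0ms=0b +221.198ms=4/7b
2) 221.198ms=4/7b +442.396ms=8/7b
3) 663.594ms=12/7b +221.198ms=4/7b
4) 884.793ms=16/7b +221.198ms=4/7b
5) 1105.991ms=20/7b +442.396ms=8/7b
Σ=4b of 4 (155bpm 4/4) — PASS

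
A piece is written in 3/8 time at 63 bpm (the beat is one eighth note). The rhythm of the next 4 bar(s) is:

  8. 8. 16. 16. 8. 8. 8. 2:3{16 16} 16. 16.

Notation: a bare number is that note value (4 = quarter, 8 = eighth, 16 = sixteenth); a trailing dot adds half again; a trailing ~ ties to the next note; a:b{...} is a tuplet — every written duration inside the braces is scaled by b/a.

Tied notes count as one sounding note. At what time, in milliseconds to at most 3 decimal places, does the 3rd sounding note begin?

1. 0.0ms @ 0 + 1428.571ms (3/2)
2. 1428.571ms @ 3/2 + 1428.571ms (3/2)
3. 2857.143ms @ 3 + 714.286ms (3/4)
4. 3571.429ms @ 15/4 + 714.286ms (3/4)
5. 4285.714ms @ 9/2 + 1428.571ms (3/2)
6. 5714.286ms @ 6 + 1428.571ms (3/2)
7. 7142.857ms @ 15/2 + 1428.571ms (3/2)
8. 8571.429ms @ 9 + 714.286ms (3/4)
9. 9285.714ms @ 39/4 + 714.286ms (3/4)
10. 10000.0ms @ 21/2 + 714.286ms (3/4)
11. 10714.286ms @ 45/4 + 714.286ms (3/4)

note 3 onset = 3b = 2857.143ms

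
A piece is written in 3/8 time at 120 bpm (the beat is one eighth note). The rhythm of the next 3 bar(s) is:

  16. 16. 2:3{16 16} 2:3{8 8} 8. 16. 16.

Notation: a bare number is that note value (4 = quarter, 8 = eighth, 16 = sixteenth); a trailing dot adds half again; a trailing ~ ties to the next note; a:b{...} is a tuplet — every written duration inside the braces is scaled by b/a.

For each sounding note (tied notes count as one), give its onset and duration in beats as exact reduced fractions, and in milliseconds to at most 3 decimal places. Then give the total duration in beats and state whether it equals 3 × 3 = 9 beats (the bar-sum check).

1) 0.0ms=0b +375.0ms=3/4b
2) 375.0ms=3/4b +375.0ms=3/4b
3) 750.0ms=3/2b +375.0ms=3/4b
4) 1125.0ms=9/4b +375.0ms=3/4b
5) 1500.0ms=3b +750.0ms=3/2b
6) 2250.0ms=9/2b +750.0ms=3/2b
7) 3000.0ms=6b +750.0ms=3/2b
8) 3750.0ms=15/2b +375.0ms=3/4b
9) 4125.0ms=33/4b +375.0ms=3/4b
Σ=9b of 9 (120bpm 3/8) — PASS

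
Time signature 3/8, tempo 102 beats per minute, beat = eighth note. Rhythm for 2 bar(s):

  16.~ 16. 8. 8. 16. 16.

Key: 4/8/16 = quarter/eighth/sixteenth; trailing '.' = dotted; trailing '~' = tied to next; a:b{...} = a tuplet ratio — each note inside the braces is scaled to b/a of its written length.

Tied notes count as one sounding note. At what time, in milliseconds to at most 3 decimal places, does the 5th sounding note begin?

note 5 onset = 21/4b = 3088.235ms

1. 0.0ms @ 0 + 882.353ms (3/2)
2. 882.353ms @ 3/2 + 882.353ms (3/2)
3. 1764.706ms @ 3 + 882.353ms (3/2)
4. 2647.059ms @ 9/2 + 441.176ms (3/4)
5. 3088.235ms @ 21/4 + 441.176ms (3/4)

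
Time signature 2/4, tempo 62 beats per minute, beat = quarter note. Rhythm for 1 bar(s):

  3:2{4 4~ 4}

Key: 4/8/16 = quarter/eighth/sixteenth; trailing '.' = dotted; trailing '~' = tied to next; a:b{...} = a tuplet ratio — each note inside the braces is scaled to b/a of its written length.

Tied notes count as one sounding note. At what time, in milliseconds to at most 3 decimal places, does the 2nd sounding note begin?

note 2 onset = 2/3b = 645.161ms

1. 0.0ms @ 0 + 645.161ms (2/3)
2. 645.161ms @ 2/3 + 1290.323ms (4/3)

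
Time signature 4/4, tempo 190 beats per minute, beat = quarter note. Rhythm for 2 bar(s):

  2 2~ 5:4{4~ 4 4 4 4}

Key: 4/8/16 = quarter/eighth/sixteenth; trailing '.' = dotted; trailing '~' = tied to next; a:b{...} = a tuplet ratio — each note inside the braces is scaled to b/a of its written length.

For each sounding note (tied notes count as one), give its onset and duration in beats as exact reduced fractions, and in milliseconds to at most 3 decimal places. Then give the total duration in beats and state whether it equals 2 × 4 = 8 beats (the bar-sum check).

1) 0.0ms=0b +631.579ms=2b
2) 631.579ms=2b +1136.842ms=18/5b
3) 1768.421ms=28/5b +252.632ms=4/5b
4) 2021.053ms=32/5b +252.632ms=4/5b
5) 2273.684ms=36/5b +252.632ms=4/5b
Σ=8b of 8 (190bpm 4/4) — PASS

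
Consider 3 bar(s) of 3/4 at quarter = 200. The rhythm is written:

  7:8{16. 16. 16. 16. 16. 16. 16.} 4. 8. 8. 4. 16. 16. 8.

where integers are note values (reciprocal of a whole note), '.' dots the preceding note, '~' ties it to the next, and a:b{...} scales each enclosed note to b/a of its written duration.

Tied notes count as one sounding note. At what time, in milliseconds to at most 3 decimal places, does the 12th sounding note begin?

note 12 onset = 15/2b = 2250.0ms

1. 0.0ms @ 0 + 128.571ms (3/7)
2. 128.571ms @ 3/7 + 128.571ms (3/7)
3. 257.143ms @ 6/7 + 128.571ms (3/7)
4. 385.714ms @ 9/7 + 128.571ms (3/7)
5. 514.286ms @ 12/7 + 128.571ms (3/7)
6. 642.857ms @ 15/7 + 128.571ms (3/7)
7. 771.429ms @ 18/7 + 128.571ms (3/7)
8. 900.0ms @ 3 + 450.0ms (3/2)
9. 1350.0ms @ 9/2 + 225.0ms (3/4)
10. 1575.0ms @ 21/4 + 225.0ms (3/4)
11. 1800.0ms @ 6 + 450.0ms (3/2)
12. 2250.0ms @ 15/2 + 112.5ms (3/8)
13. 2362.5ms @ 63/8 + 112.5ms (3/8)
14. 2475.0ms @ 33/4 + 225.0ms (3/4)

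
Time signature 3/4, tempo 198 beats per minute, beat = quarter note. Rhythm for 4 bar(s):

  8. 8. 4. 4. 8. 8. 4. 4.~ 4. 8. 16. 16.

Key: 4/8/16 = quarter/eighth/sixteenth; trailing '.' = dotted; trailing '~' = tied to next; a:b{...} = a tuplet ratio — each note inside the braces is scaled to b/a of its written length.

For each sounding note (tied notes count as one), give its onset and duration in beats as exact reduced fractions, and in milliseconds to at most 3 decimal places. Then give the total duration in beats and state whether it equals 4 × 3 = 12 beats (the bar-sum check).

1) 0.0ms=0b +227.273ms=3/4b
2) 227.273ms=3/4b +227.273ms=3/4b
3) 454.545ms=3/2b +454.545ms=3/2b
4) 909.091ms=3b +454.545ms=3/2b
5) 1363.636ms=9/2b +227.273ms=3/4b
6) 1590.909ms=21/4b +227.273ms=3/4b
7) 1818.182ms=6b +454.545ms=3/2b
8) 2272.727ms=15/2b +909.091ms=3b
9) 3181.818ms=21/2b +227.273ms=3/4b
10) 3409.091ms=45/4b +113.636ms=3/8b
11) 3522.727ms=93/8b +113.636ms=3/8b
Σ=12b of 12 (198bpm 3/4) — PASS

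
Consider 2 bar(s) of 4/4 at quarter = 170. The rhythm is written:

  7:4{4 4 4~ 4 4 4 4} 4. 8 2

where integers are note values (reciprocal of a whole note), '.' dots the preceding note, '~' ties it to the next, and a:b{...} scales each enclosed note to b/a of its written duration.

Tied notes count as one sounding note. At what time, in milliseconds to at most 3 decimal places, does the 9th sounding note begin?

note 9 onset = 6b = 2117.647ms

1. 0.0ms @ 0 + 201.681ms (4/7)
2. 201.681ms @ 4/7 + 201.681ms (4/7)
3. 403.361ms @ 8/7 + 403.361ms (8/7)
4. 806.723ms @ 16/7 + 201.681ms (4/7)
5. 1008.403ms @ 20/7 + 201.681ms (4/7)
6. 1210.084ms @ 24/7 + 201.681ms (4/7)
7. 1411.765ms @ 4 + 529.412ms (3/2)
8. 1941.176ms @ 11/2 + 176.471ms (1/2)
9. 2117.647ms @ 6 + 705.882ms (2)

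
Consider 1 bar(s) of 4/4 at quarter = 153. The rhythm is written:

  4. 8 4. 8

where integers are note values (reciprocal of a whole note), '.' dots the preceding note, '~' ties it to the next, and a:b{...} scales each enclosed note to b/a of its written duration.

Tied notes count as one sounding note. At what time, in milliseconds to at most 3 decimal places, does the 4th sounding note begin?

note 4 onset = 7/2b = 1372.549ms

1. 0.0ms @ 0 + 588.235ms (3/2)
2. 588.235ms @ 3/2 + 196.078ms (1/2)
3. 784.314ms @ 2 + 588.235ms (3/2)
4. 1372.549ms @ 7/2 + 196.078ms (1/2)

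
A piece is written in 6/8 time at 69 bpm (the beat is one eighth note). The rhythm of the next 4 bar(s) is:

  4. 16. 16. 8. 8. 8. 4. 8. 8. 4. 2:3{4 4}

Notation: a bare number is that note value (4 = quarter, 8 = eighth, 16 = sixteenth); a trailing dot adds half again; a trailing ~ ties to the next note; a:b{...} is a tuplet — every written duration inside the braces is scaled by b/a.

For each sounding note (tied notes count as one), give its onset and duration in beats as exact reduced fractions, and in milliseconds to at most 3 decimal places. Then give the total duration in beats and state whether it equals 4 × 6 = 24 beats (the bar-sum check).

1) 0.0ms=0b +2608.696ms=3b
2) 2608.696ms=3b +652.174ms=3/4b
3) 3260.87ms=15/4b +652.174ms=3/4b
4) 3913.043ms=9/2b +1304.348ms=3/2b
5) 5217.391ms=6b +1304.348ms=3/2b
6) 6521.739ms=15/2b +1304.348ms=3/2b
7) 7826.087ms=9b +2608.696ms=3b
8) 10434.783ms=12b +1304.348ms=3/2b
9) 11739.13ms=27/2b +1304.348ms=3/2b
10) 13043.478ms=15b +2608.696ms=3b
11) 15652.174ms=18b +2608.696ms=3b
12) 18260.87ms=21b +2608.696ms=3b
Σ=24b of 24 (69bpm 6/8) — PASS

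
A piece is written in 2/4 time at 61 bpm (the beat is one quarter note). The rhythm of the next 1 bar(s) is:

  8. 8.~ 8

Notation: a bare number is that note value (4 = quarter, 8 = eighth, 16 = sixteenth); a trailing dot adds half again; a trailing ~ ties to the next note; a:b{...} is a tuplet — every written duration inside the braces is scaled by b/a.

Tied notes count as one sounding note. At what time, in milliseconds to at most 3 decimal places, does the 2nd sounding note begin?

note 2 onset = 3/4b = 737.705ms

1. 0.0ms @ 0 + 737.705ms (3/4)
2. 737.705ms @ 3/4 + 1229.508ms (5/4)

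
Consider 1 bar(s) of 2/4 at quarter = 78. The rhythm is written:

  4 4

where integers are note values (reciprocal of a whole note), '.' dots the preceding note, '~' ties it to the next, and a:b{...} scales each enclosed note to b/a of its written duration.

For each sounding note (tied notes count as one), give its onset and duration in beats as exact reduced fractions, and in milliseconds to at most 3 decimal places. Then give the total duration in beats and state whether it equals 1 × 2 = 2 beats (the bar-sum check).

1) 0.0ms=0b +769.231ms=1b
2) 769.231ms=1b +769.231ms=1b
Σ=2b of 2 (78bpm 2/4) — PASS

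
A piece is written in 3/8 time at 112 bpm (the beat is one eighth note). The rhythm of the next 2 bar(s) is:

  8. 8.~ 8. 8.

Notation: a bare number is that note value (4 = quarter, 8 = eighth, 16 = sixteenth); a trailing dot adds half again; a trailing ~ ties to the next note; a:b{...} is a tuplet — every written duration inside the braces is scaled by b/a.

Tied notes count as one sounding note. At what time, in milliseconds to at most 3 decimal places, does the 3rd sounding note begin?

1. 0.0ms @ 0 + 803.571ms (3/2)
2. 803.571ms @ 3/2 + 1607.143ms (3)
3. 2410.714ms @ 9/2 + 803.571ms (3/2)

note 3 onset = 9/2b = 2410.714ms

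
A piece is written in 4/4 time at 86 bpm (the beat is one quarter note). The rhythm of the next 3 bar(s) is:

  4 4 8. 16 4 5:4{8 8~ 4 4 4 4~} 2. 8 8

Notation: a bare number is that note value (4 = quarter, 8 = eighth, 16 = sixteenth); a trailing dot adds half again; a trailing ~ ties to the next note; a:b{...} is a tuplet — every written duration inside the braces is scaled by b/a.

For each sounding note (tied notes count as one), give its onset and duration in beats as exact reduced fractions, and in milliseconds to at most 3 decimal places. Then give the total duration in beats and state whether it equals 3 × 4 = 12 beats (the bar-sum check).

1) 0.0ms=0b +697.674ms=1b
2) 697.674ms=1b +697.674ms=1b
3) 1395.349ms=2b +523.256ms=3/4b
4) 1918.605ms=11/4b +174.419ms=1/4b
5) 2093.023ms=3b +697.674ms=1b
6) 2790.698ms=4b +279.07ms=2/5b
7) 3069.767ms=22/5b +837.209ms=6/5b
8) 3906.977ms=28/5b +558.14ms=4/5b
9) 4465.116ms=32/5b +558.14ms=4/5b
10) 5023.256ms=36/5b +2651.163ms=19/5b
11) 7674.419ms=11b +348.837ms=1/2b
12) 8023.256ms=23/2b +348.837ms=1/2b
Σ=12b of 12 (86bpm 4/4) — PASS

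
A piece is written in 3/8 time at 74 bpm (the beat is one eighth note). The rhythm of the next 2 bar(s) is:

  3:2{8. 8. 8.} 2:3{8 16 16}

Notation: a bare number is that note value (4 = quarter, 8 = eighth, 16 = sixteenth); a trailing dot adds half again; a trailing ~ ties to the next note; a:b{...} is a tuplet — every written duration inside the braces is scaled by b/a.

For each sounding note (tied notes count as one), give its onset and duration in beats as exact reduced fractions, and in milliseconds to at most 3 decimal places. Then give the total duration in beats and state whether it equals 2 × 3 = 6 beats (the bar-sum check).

1) 0.0ms=0b +810.811ms=1b
2) 810.811ms=1b +810.811ms=1b
3) 1621.622ms=2b +810.811ms=1b
4) 2432.432ms=3b +1216.216ms=3/2b
5) 3648.649ms=9/2b +608.108ms=3/4b
6) 4256.757ms=21/4b +608.108ms=3/4b
Σ=6b of 6 (74bpm 3/8) — PASS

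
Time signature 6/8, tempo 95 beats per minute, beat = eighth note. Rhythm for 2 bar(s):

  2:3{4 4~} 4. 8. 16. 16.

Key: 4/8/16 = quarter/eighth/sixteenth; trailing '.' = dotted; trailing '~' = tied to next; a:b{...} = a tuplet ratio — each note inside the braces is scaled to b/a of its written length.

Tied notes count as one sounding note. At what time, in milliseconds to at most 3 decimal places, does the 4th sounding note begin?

1. 0.0ms @ 0 + 1894.737ms (3)
2. 1894.737ms @ 3 + 3789.474ms (6)
3. 5684.211ms @ 9 + 947.368ms (3/2)
4. 6631.579ms @ 21/2 + 473.684ms (3/4)
5. 7105.263ms @ 45/4 + 473.684ms (3/4)

note 4 onset = 21/2b = 6631.579ms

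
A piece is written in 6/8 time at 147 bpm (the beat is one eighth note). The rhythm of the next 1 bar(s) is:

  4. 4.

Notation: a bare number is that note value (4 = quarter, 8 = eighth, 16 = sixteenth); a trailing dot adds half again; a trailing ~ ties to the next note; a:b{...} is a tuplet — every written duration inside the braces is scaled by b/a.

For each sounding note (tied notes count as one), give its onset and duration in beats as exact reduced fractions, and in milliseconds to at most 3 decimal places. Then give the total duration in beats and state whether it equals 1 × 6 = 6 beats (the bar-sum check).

1) 0.0ms=0b +1224.49ms=3b
2) 1224.49ms=3b +1224.49ms=3b
Σ=6b of 6 (147bpm 6/8) — PASS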